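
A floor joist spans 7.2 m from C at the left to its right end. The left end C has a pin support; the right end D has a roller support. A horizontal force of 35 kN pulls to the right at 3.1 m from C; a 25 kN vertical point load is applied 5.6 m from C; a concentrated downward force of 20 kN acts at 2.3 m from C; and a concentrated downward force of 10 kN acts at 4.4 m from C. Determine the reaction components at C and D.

C_x = -35.00 kN, C_y = 23.06 kN, D_y = 31.94 kN

Moments about C: D_y·7.2 − 25·5.6 − 20·2.3 − 10·4.4 = 0 → D_y = 230/7.2 = 31.9444 ≈ 31.94 kN.
ΣF_y = 0: C_y + 31.9444 − 25 − 20 − 10 = 0 → C_y = 23.06 kN.
ΣF_x = 0: C_x + 35 = 0 → C_x = -35.00 kN.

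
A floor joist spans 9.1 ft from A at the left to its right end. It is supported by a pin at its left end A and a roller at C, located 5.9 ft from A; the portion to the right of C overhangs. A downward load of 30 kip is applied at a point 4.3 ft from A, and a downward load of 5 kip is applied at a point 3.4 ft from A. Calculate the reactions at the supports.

Taking moments about A: C_y·5.9 − 30·4.3 − 5·3.4 = 0 → C_y = 146/5.9 = 24.7458 ≈ 24.75 kip.
ΣF_y = 0: A_y + 24.7458 − 30 − 5 = 0 → A_y = 10.25 kip.
ΣF_x = 0: no horizontal applied forces, so A_x = 0.

A_x = 0, A_y = 10.25 kip, C_y = 24.75 kip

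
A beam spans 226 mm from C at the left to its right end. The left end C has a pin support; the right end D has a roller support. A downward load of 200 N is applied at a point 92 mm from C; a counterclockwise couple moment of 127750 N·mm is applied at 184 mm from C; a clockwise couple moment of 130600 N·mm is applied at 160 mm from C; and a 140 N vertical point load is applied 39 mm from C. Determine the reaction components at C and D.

C_x = 0, C_y = 221.8 N, D_y = 118.2 N

ΣM about C: D_y·226 − 200·92 + 127750 − 130600 − 140·39 = 0 → D_y = 26710/226 = 118.186 ≈ 118.2 N.
ΣF_y = 0: C_y + 118.186 − 200 − 140 = 0 → C_y = 221.8 N.
ΣF_x = 0: no horizontal applied forces, so C_x = 0.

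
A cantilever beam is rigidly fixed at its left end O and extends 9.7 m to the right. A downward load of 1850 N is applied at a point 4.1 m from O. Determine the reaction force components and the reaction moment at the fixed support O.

ΣF_x = 0: O_x = 0.
ΣF_y = 0: O_y − 1850 = 0 → O_y = 1850 N.
ΣM about O: M_O − 1850·4.1 = 0 → M_O = 7585 N·m.

O_x = 0, O_y = 1850 N, M_O = 7585 N·m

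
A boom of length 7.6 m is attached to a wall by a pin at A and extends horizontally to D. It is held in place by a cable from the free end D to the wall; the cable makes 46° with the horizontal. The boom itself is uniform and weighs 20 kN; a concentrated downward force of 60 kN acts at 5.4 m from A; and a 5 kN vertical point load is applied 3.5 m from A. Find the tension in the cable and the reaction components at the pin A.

ΣM about A: T·sin46°·7.6 − 20·3.8 − 60·5.4 − 5·3.5 = 0 → T = 417.5/(7.6·0.71934) = 76.3675 ≈ 76.37 kN.
ΣF_x = 0: A_x − T·cos46° = 0 → A_x = 76.3675 × 0.694658 = 53.05 kN.
ΣF_y = 0: A_y + T·sin46° − 20 − 60 − 5 = 0 → A_y = 85 − 76.3675 × 0.71934 = 30.07 kN.

T = 76.37 kN, A_x = 53.05 kN, A_y = 30.07 kN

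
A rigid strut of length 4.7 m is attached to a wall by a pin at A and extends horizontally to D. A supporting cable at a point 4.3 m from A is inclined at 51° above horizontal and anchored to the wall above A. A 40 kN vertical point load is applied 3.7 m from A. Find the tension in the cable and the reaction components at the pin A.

ΣM about A: T·sin51°·4.3 − 40·3.7 = 0 → T = 148/(4.3·0.777146) = 44.2885 ≈ 44.29 kN.
ΣF_x = 0: A_x − T·cos51° = 0 → A_x = 44.2885 × 0.62932 = 27.87 kN.
ΣF_y = 0: A_y + T·sin51° − 40 = 0 → A_y = 40 − 44.2885 × 0.777146 = 5.581 kN.

T = 44.29 kN, A_x = 27.87 kN, A_y = 5.581 kN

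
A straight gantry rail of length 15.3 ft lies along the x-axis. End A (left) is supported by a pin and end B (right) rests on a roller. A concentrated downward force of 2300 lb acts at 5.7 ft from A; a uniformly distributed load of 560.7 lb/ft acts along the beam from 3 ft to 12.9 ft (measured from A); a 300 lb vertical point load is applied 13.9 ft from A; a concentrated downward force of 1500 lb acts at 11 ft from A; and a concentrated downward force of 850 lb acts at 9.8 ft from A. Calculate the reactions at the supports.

A_x = 0, A_y = 4864 lb, B_y = 5637 lb

Resultant of the distributed load: 560.7 × 9.9 = 5550.93 lb at 7.95 ft from A.
ΣM about A: B_y·15.3 − 2300·5.7 − (560.7·9.9)·7.95 − 300·13.9 − 1500·11 − 850·9.8 = 0 → B_y = 86239.8935/15.3 = 5636.59 ≈ 5637 lb.
ΣF_y = 0: A_y + 5636.59 − 2300 − 560.7·9.9 − 300 − 1500 − 850 = 0 → A_y = 4864 lb.
ΣF_x = 0: no horizontal applied forces, so A_x = 0.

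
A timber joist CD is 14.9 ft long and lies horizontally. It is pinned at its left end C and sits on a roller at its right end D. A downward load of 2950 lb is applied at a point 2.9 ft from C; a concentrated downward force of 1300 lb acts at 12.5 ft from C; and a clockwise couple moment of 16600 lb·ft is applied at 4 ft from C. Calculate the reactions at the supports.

C_x = 0, C_y = 1471 lb, D_y = 2779 lb

Taking moments about C: D_y·14.9 − 2950·2.9 − 1300·12.5 − 16600 = 0 → D_y = 41405/14.9 = 2778.86 ≈ 2779 lb.
ΣF_y = 0: C_y + 2778.86 − 2950 − 1300 = 0 → C_y = 1471 lb.
ΣF_x = 0: no horizontal applied forces, so C_x = 0.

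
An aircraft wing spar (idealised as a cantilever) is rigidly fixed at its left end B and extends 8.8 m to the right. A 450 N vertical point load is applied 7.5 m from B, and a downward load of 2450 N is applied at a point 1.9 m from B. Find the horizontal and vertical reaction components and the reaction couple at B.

ΣF_x = 0: B_x = 0.
ΣF_y = 0: B_y − 450 − 2450 = 0 → B_y = 2900 N.
ΣM about B: M_B − 450·7.5 − 2450·1.9 = 0 → M_B = 8030 N·m.

B_x = 0, B_y = 2900 N, M_B = 8030 N·m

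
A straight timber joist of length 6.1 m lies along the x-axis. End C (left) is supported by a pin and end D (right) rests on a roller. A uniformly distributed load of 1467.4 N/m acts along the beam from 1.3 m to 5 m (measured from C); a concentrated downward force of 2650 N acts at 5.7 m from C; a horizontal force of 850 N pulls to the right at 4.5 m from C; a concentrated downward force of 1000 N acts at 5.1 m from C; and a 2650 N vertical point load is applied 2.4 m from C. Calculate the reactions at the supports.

C_x = -850.0 N, C_y = 4571 N, D_y = 7159 N

Resultant of the distributed load: 1467.4 × 3.7 = 5429.38 N at 3.15 m from C.
Moments about C: D_y·6.1 − (1467.4·3.7)·3.15 − 2650·5.7 − 1000·5.1 − 2650·2.4 = 0 → D_y = 43667.547/6.1 = 7158.61 ≈ 7159 N.
ΣF_y = 0: C_y + 7158.61 − 1467.4·3.7 − 2650 − 1000 − 2650 = 0 → C_y = 4571 N.
ΣF_x = 0: C_x + 850 = 0 → C_x = -850.0 N.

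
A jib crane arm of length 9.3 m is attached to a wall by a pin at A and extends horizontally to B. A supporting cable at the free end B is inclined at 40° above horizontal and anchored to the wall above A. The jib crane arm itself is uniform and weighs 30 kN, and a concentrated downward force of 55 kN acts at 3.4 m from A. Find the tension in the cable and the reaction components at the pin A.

T = 54.62 kN, A_x = 41.84 kN, A_y = 49.89 kN

ΣM about A: T·sin40°·9.3 − 30·4.65 − 55·3.4 = 0 → T = 326.5/(9.3·0.642788) = 54.6176 ≈ 54.62 kN.
ΣF_x = 0: A_x − T·cos40° = 0 → A_x = 54.6176 × 0.766044 = 41.84 kN.
ΣF_y = 0: A_y + T·sin40° − 30 − 55 = 0 → A_y = 85 − 54.6176 × 0.642788 = 49.89 kN.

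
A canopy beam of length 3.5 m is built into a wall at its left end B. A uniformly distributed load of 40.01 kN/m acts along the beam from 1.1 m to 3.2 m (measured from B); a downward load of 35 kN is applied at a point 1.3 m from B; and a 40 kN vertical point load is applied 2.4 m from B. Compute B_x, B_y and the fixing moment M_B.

Resultant of the distributed load: 40.01 × 2.1 = 84.021 kN at 2.15 m from B.
ΣF_x = 0: B_x = 0.
ΣF_y = 0: B_y − 40.01·2.1 − 35 − 40 = 0 → B_y = 159.0 kN.
ΣM about B: M_B − (40.01·2.1)·2.15 − 35·1.3 − 40·2.4 = 0 → M_B = 322.1 kN·m.

B_x = 0, B_y = 159.0 kN, M_B = 322.1 kN·m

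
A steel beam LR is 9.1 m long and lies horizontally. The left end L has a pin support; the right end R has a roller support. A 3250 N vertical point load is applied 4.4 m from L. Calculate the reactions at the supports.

Taking moments about L: R_y·9.1 − 3250·4.4 = 0 → R_y = 14300/9.1 = 1571.43 ≈ 1571 N.
ΣF_y = 0: L_y + 1571.43 − 3250 = 0 → L_y = 1679 N.
ΣF_x = 0: no horizontal applied forces, so L_x = 0.

L_x = 0, L_y = 1679 N, R_y = 1571 N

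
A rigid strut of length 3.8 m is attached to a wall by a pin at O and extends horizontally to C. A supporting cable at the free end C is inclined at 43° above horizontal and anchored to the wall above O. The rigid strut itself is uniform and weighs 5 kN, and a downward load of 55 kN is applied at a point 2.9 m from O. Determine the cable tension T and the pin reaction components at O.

T = 65.21 kN, O_x = 47.69 kN, O_y = 15.53 kN

ΣM about O: T·sin43°·3.8 − 5·1.9 − 55·2.9 = 0 → T = 169/(3.8·0.681998) = 65.2109 ≈ 65.21 kN.
ΣF_x = 0: O_x − T·cos43° = 0 → O_x = 65.2109 × 0.731354 = 47.69 kN.
ΣF_y = 0: O_y + T·sin43° − 5 − 55 = 0 → O_y = 60 − 65.2109 × 0.681998 = 15.53 kN.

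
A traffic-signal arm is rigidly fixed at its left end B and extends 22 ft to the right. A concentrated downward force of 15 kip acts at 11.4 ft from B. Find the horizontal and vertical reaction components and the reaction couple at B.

B_x = 0, B_y = 15.00 kip, M_B = 171.0 kip·ft

ΣF_x = 0: B_x = 0.
ΣF_y = 0: B_y − 15 = 0 → B_y = 15.00 kip.
ΣM about B: M_B − 15·11.4 = 0 → M_B = 171.0 kip·ft.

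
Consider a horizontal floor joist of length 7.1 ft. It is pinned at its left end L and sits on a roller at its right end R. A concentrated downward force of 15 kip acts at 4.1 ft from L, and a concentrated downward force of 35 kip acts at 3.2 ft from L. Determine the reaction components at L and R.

L_x = 0, L_y = 25.56 kip, R_y = 24.44 kip

Moments about L: R_y·7.1 − 15·4.1 − 35·3.2 = 0 → R_y = 173.5/7.1 = 24.4366 ≈ 24.44 kip.
ΣF_y = 0: L_y + 24.4366 − 15 − 35 = 0 → L_y = 25.56 kip.
ΣF_x = 0: no horizontal applied forces, so L_x = 0.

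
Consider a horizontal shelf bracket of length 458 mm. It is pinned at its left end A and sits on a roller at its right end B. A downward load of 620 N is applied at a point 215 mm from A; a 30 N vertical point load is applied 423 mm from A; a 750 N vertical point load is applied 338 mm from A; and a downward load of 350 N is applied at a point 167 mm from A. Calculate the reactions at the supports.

A_x = 0, A_y = 750.1 N, B_y = 999.9 N

Moments about A: B_y·458 − 620·215 − 30·423 − 750·338 − 350·167 = 0 → B_y = 457940/458 = 999.869 ≈ 999.9 N.
ΣF_y = 0: A_y + 999.869 − 620 − 30 − 750 − 350 = 0 → A_y = 750.1 N.
ΣF_x = 0: no horizontal applied forces, so A_x = 0.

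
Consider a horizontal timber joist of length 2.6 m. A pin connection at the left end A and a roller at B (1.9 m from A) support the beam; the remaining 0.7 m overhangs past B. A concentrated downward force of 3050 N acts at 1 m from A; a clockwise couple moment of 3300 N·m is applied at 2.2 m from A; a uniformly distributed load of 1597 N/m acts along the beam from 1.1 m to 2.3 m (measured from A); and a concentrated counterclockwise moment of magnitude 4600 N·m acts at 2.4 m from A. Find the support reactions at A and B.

A_x = 0, A_y = 2331 N, B_y = 2636 N

Resultant of the distributed load: 1597 × 1.2 = 1916.4 N at 1.7 m from A.
Taking moments about A: B_y·1.9 − 3050·1 − 3300 − (1597·1.2)·1.7 + 4600 = 0 → B_y = 5007.88/1.9 = 2635.73 ≈ 2636 N.
ΣF_y = 0: A_y + 2635.73 − 3050 − 1597·1.2 = 0 → A_y = 2331 N.
ΣF_x = 0: no horizontal applied forces, so A_x = 0.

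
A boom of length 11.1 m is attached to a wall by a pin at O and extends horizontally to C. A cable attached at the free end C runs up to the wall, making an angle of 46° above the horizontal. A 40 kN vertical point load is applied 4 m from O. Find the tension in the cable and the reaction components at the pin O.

T = 20.04 kN, O_x = 13.92 kN, O_y = 25.59 kN

ΣM about O: T·sin46°·11.1 − 40·4 = 0 → T = 160/(11.1·0.71934) = 20.0384 ≈ 20.04 kN.
ΣF_x = 0: O_x − T·cos46° = 0 → O_x = 20.0384 × 0.694658 = 13.92 kN.
ΣF_y = 0: O_y + T·sin46° − 40 = 0 → O_y = 40 − 20.0384 × 0.71934 = 25.59 kN.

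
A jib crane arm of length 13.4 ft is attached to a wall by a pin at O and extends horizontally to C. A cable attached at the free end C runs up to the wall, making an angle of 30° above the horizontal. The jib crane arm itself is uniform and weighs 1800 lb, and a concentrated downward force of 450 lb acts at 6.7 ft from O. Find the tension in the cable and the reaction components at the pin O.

T = 2250 lb, O_x = 1949 lb, O_y = 1125 lb

ΣM about O: T·sin30°·13.4 − 1800·6.7 − 450·6.7 = 0 → T = 15075/(13.4·0.5) = 2250 lb.
ΣF_x = 0: O_x − T·cos30° = 0 → O_x = 2250 × 0.866025 = 1949 lb.
ΣF_y = 0: O_y + T·sin30° − 1800 − 450 = 0 → O_y = 2250 − 2250 × 0.5 = 1125 lb.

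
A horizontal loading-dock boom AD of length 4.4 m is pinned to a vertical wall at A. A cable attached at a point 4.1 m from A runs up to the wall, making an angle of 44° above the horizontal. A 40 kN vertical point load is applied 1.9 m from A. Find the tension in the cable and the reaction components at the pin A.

T = 26.68 kN, A_x = 19.20 kN, A_y = 21.46 kN

ΣM about A: T·sin44°·4.1 − 40·1.9 = 0 → T = 76/(4.1·0.694658) = 26.6845 ≈ 26.68 kN.
ΣF_x = 0: A_x − T·cos44° = 0 → A_x = 26.6845 × 0.71934 = 19.20 kN.
ΣF_y = 0: A_y + T·sin44° − 40 = 0 → A_y = 40 − 26.6845 × 0.694658 = 21.46 kN.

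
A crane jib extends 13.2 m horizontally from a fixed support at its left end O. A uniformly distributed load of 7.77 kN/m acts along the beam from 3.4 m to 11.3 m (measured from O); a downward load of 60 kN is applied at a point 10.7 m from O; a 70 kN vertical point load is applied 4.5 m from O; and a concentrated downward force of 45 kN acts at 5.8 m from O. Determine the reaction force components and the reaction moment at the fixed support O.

O_x = 0, O_y = 236.4 kN, M_O = 1669 kN·m

Resultant of the distributed load: 7.77 × 7.9 = 61.383 kN at 7.35 m from O.
ΣF_x = 0: O_x = 0.
ΣF_y = 0: O_y − 7.77·7.9 − 60 − 70 − 45 = 0 → O_y = 236.4 kN.
ΣM about O: M_O − (7.77·7.9)·7.35 − 60·10.7 − 70·4.5 − 45·5.8 = 0 → M_O = 1669 kN·m.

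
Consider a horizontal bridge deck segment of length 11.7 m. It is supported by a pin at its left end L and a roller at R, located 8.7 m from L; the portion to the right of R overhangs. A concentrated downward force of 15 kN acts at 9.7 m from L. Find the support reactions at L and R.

ΣM about L: R_y·8.7 − 15·9.7 = 0 → R_y = 145.5/8.7 = 16.7241 ≈ 16.72 kN.
ΣF_y = 0: L_y + 16.7241 − 15 = 0 → L_y = -1.724 kN.
ΣF_x = 0: no horizontal applied forces, so L_x = 0.

L_x = 0, L_y = -1.724 kN, R_y = 16.72 kN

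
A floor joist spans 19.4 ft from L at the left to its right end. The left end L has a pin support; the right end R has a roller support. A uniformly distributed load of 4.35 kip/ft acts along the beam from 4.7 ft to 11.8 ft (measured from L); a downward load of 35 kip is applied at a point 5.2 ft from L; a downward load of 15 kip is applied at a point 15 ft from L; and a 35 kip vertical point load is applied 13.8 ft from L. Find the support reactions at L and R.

L_x = 0, L_y = 56.87 kip, R_y = 59.01 kip

Resultant of the distributed load: 4.35 × 7.1 = 30.885 kip at 8.25 ft from L.
ΣM about L: R_y·19.4 − (4.35·7.1)·8.25 − 35·5.2 − 15·15 − 35·13.8 = 0 → R_y = 1144.80125/19.4 = 59.0104 ≈ 59.01 kip.
ΣF_y = 0: L_y + 59.0104 − 4.35·7.1 − 35 − 15 − 35 = 0 → L_y = 56.87 kip.
ΣF_x = 0: no horizontal applied forces, so L_x = 0.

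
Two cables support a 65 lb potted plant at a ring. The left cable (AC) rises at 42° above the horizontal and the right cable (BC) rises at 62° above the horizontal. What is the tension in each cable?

ΣF_x = 0: −T_AC·cos42° + T_BC·cos62° = 0 → T_BC = 1.58294·T_AC.
ΣF_y = 0: T_AC·sin42° + T_BC·sin62° = 65.
Substitute: T_AC·(0.669131 + 1.58294·0.882948) = 65 → T_AC = 31.4498 ≈ 31.45 lb.
Then T_BC = 1.58294 × 31.4498 = 49.78 lb.

T_AC = 31.45 lb, T_BC = 49.78 lb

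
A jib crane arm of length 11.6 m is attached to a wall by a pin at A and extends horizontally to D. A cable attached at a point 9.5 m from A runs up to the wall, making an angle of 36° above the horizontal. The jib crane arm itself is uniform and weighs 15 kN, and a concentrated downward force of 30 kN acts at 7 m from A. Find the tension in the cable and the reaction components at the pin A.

T = 53.19 kN, A_x = 43.03 kN, A_y = 13.74 kN

ΣM about A: T·sin36°·9.5 − 15·5.8 − 30·7 = 0 → T = 297/(9.5·0.587785) = 53.1881 ≈ 53.19 kN.
ΣF_x = 0: A_x − T·cos36° = 0 → A_x = 53.1881 × 0.809017 = 43.03 kN.
ΣF_y = 0: A_y + T·sin36° − 15 − 30 = 0 → A_y = 45 − 53.1881 × 0.587785 = 13.74 kN.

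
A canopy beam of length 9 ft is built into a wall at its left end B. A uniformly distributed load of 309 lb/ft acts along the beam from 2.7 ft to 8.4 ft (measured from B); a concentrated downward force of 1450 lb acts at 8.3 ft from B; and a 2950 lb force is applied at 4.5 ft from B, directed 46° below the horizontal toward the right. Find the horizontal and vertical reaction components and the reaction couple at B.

Resultant of the distributed load: 309 × 5.7 = 1761.3 lb at 5.55 ft from B.
ΣF_x = 0: B_x + 2950·cos46° = 0 → B_x = -2049 lb.
ΣF_y = 0: B_y − 309·5.7 − 1450 − 2950·sin46° = 0 → B_y = 5333 lb.
ΣM about B: M_B − (309·5.7)·5.55 − 1450·8.3 − 2950·sin46°·4.5 = 0 → M_B = 31360 lb·ft.

B_x = -2049 lb, B_y = 5333 lb, M_B = 31360 lb·ft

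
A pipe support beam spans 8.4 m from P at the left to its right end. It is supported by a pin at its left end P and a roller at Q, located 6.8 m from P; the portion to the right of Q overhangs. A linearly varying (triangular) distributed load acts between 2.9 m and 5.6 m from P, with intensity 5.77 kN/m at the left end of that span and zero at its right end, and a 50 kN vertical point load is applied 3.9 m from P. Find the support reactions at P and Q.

Resultant of the triangular load: ½ × 5.77 × 2.7 = 7.7895 kN, acting at 3.8 m from P (one-third of the span from the peak).
ΣM about P: Q_y·6.8 − (½·5.77·2.7)·3.8 − 50·3.9 = 0 → Q_y = 224.6001/6.8 = 33.0294 ≈ 33.03 kN.
ΣF_y = 0: P_y + 33.0294 − ½·5.77·2.7 − 50 = 0 → P_y = 24.76 kN.
ΣF_x = 0: no horizontal applied forces, so P_x = 0.

P_x = 0, P_y = 24.76 kN, Q_y = 33.03 kN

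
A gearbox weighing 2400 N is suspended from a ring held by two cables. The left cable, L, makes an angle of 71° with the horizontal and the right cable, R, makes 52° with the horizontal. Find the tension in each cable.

T_L = 1762 N, T_R = 931.7 N

ΣF_x = 0: −T_L·cos71° + T_R·cos52° = 0 → T_R = 0.52881·T_L.
ΣF_y = 0: T_L·sin71° + T_R·sin52° = 2400.
Substitute: T_L·(0.945519 + 0.52881·0.788011) = 2400 → T_L = 1761.82 ≈ 1762 N.
Then T_R = 0.52881 × 1761.82 = 931.7 N.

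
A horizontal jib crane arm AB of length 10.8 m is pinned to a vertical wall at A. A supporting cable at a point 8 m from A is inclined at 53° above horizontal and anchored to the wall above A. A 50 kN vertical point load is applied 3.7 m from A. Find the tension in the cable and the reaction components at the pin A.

T = 28.96 kN, A_x = 17.43 kN, A_y = 26.88 kN

ΣM about A: T·sin53°·8 − 50·3.7 = 0 → T = 185/(8·0.798636) = 28.9556 ≈ 28.96 kN.
ΣF_x = 0: A_x − T·cos53° = 0 → A_x = 28.9556 × 0.601815 = 17.43 kN.
ΣF_y = 0: A_y + T·sin53° − 50 = 0 → A_y = 50 − 28.9556 × 0.798636 = 26.88 kN.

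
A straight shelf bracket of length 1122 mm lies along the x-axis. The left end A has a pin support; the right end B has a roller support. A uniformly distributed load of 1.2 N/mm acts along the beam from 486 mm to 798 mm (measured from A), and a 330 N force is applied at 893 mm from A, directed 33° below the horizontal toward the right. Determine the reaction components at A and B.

A_x = -276.8 N, A_y = 196.9 N, B_y = 357.3 N

Resultant of the distributed load: 1.2 × 312 = 374.4 N at 642 mm from A.
Taking moments about A: B_y·1122 − (1.2·312)·642 − 330·sin33°·893 = 0 → B_y = 400864/1122 = 357.276 ≈ 357.3 N.
ΣF_y = 0: A_y + 357.276 − 1.2·312 − 330·sin33° = 0 → A_y = 196.9 N.
ΣF_x = 0: A_x + 330·cos33° = 0 → A_x = -276.8 N.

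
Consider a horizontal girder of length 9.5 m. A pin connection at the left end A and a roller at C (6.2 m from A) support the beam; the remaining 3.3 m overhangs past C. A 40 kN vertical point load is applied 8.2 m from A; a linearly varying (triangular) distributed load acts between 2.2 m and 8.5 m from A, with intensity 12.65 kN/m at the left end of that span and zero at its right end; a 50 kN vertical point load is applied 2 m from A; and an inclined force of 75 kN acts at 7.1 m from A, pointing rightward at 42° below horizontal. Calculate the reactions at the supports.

A_x = -55.74 kN, A_y = 25.89 kN, C_y = 154.1 kN

Resultant of the triangular load: ½ × 12.65 × 6.3 = 39.8475 kN, acting at 4.3 m from A (one-third of the span from the peak).
Moments about A: C_y·6.2 − 40·8.2 − (½·12.65·6.3)·4.3 − 50·2 − 75·sin42°·7.1 = 0 → C_y = 955.656/6.2 = 154.138 ≈ 154.1 kN.
ΣF_y = 0: A_y + 154.138 − 40 − ½·12.65·6.3 − 50 − 75·sin42° = 0 → A_y = 25.89 kN.
ΣF_x = 0: A_x + 75·cos42° = 0 → A_x = -55.74 kN.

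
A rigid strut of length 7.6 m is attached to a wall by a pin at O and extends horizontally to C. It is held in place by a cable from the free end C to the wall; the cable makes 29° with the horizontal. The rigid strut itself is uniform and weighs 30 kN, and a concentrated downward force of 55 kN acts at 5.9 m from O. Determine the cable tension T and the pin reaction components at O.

T = 119.0 kN, O_x = 104.1 kN, O_y = 27.30 kN

ΣM about O: T·sin29°·7.6 − 30·3.8 − 55·5.9 = 0 → T = 438.5/(7.6·0.48481) = 119.01 ≈ 119.0 kN.
ΣF_x = 0: O_x − T·cos29° = 0 → O_x = 119.01 × 0.87462 = 104.1 kN.
ΣF_y = 0: O_y + T·sin29° − 30 − 55 = 0 → O_y = 85 − 119.01 × 0.48481 = 27.30 kN.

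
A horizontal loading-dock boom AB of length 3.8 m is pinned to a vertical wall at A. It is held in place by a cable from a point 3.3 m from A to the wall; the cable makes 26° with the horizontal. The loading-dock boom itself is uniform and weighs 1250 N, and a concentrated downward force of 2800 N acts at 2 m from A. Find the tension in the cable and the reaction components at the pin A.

T = 5513 N, A_x = 4955 N, A_y = 1633 N

ΣM about A: T·sin26°·3.3 − 1250·1.9 − 2800·2 = 0 → T = 7975/(3.3·0.438371) = 5512.83 ≈ 5513 N.
ΣF_x = 0: A_x − T·cos26° = 0 → A_x = 5512.83 × 0.898794 = 4955 N.
ΣF_y = 0: A_y + T·sin26° − 1250 − 2800 = 0 → A_y = 4050 − 5512.83 × 0.438371 = 1633 N.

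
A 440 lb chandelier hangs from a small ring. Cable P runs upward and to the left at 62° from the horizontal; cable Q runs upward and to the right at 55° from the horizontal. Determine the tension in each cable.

ΣF_x = 0: −T_P·cos62° + T_Q·cos55° = 0 → T_Q = 0.818499·T_P.
ΣF_y = 0: T_P·sin62° + T_Q·sin55° = 440.
Substitute: T_P·(0.882948 + 0.818499·0.819152) = 440 → T_P = 283.245 ≈ 283.2 lb.
Then T_Q = 0.818499 × 283.245 = 231.8 lb.

T_P = 283.2 lb, T_Q = 231.8 lb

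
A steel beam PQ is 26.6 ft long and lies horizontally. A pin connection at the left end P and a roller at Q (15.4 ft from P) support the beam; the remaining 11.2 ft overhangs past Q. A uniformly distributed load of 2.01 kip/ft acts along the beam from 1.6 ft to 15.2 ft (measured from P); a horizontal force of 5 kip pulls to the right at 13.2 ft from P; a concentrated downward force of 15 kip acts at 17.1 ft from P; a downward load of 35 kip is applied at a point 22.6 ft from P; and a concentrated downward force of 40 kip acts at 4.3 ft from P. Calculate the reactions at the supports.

P_x = -5.000 kip, P_y = 23.24 kip, Q_y = 94.10 kip

Resultant of the distributed load: 2.01 × 13.6 = 27.336 kip at 8.4 ft from P.
ΣM about P: Q_y·15.4 − (2.01·13.6)·8.4 − 15·17.1 − 35·22.6 − 40·4.3 = 0 → Q_y = 1449.1224/15.4 = 94.0989 ≈ 94.10 kip.
ΣF_y = 0: P_y + 94.0989 − 2.01·13.6 − 15 − 35 − 40 = 0 → P_y = 23.24 kip.
ΣF_x = 0: P_x + 5 = 0 → P_x = -5.000 kip.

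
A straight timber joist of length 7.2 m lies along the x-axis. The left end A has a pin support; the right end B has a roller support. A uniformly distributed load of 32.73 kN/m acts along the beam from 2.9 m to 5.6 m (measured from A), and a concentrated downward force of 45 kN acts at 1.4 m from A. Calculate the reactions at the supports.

A_x = 0, A_y = 72.46 kN, B_y = 60.91 kN

Resultant of the distributed load: 32.73 × 2.7 = 88.371 kN at 4.25 m from A.
Taking moments about A: B_y·7.2 − (32.73·2.7)·4.25 − 45·1.4 = 0 → B_y = 438.57675/7.2 = 60.9134 ≈ 60.91 kN.
ΣF_y = 0: A_y + 60.9134 − 32.73·2.7 − 45 = 0 → A_y = 72.46 kN.
ΣF_x = 0: no horizontal applied forces, so A_x = 0.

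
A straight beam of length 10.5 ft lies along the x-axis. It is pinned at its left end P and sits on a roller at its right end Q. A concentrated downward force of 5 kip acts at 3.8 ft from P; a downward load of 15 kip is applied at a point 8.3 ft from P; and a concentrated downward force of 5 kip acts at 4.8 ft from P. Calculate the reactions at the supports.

P_x = 0, P_y = 9.048 kip, Q_y = 15.95 kip

Moments about P: Q_y·10.5 − 5·3.8 − 15·8.3 − 5·4.8 = 0 → Q_y = 167.5/10.5 = 15.9524 ≈ 15.95 kip.
ΣF_y = 0: P_y + 15.9524 − 5 − 15 − 5 = 0 → P_y = 9.048 kip.
ΣF_x = 0: no horizontal applied forces, so P_x = 0.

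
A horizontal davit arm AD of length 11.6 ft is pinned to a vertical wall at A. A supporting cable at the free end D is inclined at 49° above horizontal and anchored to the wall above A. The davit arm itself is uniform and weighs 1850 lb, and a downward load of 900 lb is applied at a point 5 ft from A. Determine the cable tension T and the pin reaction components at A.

ΣM about A: T·sin49°·11.6 − 1850·5.8 − 900·5 = 0 → T = 15230/(11.6·0.75471) = 1739.65 ≈ 1740 lb.
ΣF_x = 0: A_x − T·cos49° = 0 → A_x = 1739.65 × 0.656059 = 1141 lb.
ΣF_y = 0: A_y + T·sin49° − 1850 − 900 = 0 → A_y = 2750 − 1739.65 × 0.75471 = 1437 lb.

T = 1740 lb, A_x = 1141 lb, A_y = 1437 lb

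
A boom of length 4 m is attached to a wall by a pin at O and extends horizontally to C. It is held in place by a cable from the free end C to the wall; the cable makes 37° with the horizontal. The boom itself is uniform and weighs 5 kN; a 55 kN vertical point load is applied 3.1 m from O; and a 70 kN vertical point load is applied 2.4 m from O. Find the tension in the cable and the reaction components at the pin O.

ΣM about O: T·sin37°·4 − 5·2 − 55·3.1 − 70·2.4 = 0 → T = 348.5/(4·0.601815) = 144.77 ≈ 144.8 kN.
ΣF_x = 0: O_x − T·cos37° = 0 → O_x = 144.77 × 0.798636 = 115.6 kN.
ΣF_y = 0: O_y + T·sin37° − 5 − 55 − 70 = 0 → O_y = 130 − 144.77 × 0.601815 = 42.88 kN.

T = 144.8 kN, O_x = 115.6 kN, O_y = 42.88 kN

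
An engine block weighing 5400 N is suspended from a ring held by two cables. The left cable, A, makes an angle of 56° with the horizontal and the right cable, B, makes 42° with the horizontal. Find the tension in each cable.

ΣF_x = 0: −T_A·cos56° + T_B·cos42° = 0 → T_B = 0.752468·T_A.
ΣF_y = 0: T_A·sin56° + T_B·sin42° = 5400.
Substitute: T_A·(0.829038 + 0.752468·0.669131) = 5400 → T_A = 4052.42 ≈ 4052 N.
Then T_B = 0.752468 × 4052.42 = 3049 N.

T_A = 4052 N, T_B = 3049 N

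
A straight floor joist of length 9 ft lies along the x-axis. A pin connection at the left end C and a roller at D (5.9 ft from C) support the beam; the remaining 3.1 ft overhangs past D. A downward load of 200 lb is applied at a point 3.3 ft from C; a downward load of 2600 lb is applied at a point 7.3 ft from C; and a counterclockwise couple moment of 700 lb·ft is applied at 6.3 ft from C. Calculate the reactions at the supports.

C_x = 0, C_y = -410.2 lb, D_y = 3210 lb

Taking moments about C: D_y·5.9 − 200·3.3 − 2600·7.3 + 700 = 0 → D_y = 18940/5.9 = 3210.17 ≈ 3210 lb.
ΣF_y = 0: C_y + 3210.17 − 200 − 2600 = 0 → C_y = -410.2 lb.
ΣF_x = 0: no horizontal applied forces, so C_x = 0.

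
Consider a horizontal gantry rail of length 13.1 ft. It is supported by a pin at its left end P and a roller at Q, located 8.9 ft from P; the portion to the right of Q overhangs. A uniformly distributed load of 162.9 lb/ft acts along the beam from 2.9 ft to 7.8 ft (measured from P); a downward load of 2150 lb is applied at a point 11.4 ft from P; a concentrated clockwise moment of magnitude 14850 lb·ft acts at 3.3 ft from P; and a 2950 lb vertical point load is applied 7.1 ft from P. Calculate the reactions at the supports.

Resultant of the distributed load: 162.9 × 4.9 = 798.21 lb at 5.35 ft from P.
Moments about P: Q_y·8.9 − (162.9·4.9)·5.35 − 2150·11.4 − 14850 − 2950·7.1 = 0 → Q_y = 64575.4235/8.9 = 7255.67 ≈ 7256 lb.
ΣF_y = 0: P_y + 7255.67 − 162.9·4.9 − 2150 − 2950 = 0 → P_y = -1357 lb.
ΣF_x = 0: no horizontal applied forces, so P_x = 0.

P_x = 0, P_y = -1357 lb, Q_y = 7256 lb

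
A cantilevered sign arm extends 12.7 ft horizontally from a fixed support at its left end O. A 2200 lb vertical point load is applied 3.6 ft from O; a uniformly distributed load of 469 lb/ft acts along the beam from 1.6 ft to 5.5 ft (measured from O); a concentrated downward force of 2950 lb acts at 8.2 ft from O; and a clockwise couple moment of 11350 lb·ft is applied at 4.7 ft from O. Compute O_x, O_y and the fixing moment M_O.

Resultant of the distributed load: 469 × 3.9 = 1829.1 lb at 3.55 ft from O.
ΣF_x = 0: O_x = 0.
ΣF_y = 0: O_y − 2200 − 469·3.9 − 2950 = 0 → O_y = 6979 lb.
ΣM about O: M_O − 2200·3.6 − (469·3.9)·3.55 − 2950·8.2 − 11350 = 0 → M_O = 49950 lb·ft.

O_x = 0, O_y = 6979 lb, M_O = 49950 lb·ft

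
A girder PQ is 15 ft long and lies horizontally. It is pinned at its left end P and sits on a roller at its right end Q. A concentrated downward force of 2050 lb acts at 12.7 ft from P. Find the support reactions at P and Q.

Taking moments about P: Q_y·15 − 2050·12.7 = 0 → Q_y = 26035/15 = 1735.67 ≈ 1736 lb.
ΣF_y = 0: P_y + 1735.67 − 2050 = 0 → P_y = 314.3 lb.
ΣF_x = 0: no horizontal applied forces, so P_x = 0.

P_x = 0, P_y = 314.3 lb, Q_y = 1736 lb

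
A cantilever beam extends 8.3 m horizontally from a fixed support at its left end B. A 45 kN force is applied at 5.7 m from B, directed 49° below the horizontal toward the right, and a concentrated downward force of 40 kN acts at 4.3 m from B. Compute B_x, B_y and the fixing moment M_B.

B_x = -29.52 kN, B_y = 73.96 kN, M_B = 365.6 kN·m

ΣF_x = 0: B_x + 45·cos49° = 0 → B_x = -29.52 kN.
ΣF_y = 0: B_y − 45·sin49° − 40 = 0 → B_y = 73.96 kN.
ΣM about B: M_B − 45·sin49°·5.7 − 40·4.3 = 0 → M_B = 365.6 kN·m.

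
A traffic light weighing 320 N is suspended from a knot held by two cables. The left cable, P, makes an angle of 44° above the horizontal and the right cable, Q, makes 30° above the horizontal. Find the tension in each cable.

T_P = 288.3 N, T_Q = 239.5 N

ΣF_x = 0: −T_P·cos44° + T_Q·cos30° = 0 → T_Q = 0.830622·T_P.
ΣF_y = 0: T_P·sin44° + T_Q·sin30° = 320.
Substitute: T_P·(0.694658 + 0.830622·0.5) = 320 → T_P = 288.296 ≈ 288.3 N.
Then T_Q = 0.830622 × 288.296 = 239.5 N.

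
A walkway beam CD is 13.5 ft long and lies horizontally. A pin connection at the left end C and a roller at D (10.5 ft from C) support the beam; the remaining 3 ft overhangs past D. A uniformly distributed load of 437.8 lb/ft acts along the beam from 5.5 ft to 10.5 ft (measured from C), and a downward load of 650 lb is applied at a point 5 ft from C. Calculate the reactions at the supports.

Resultant of the distributed load: 437.8 × 5 = 2189 lb at 8 ft from C.
Taking moments about C: D_y·10.5 − (437.8·5)·8 − 650·5 = 0 → D_y = 20762/10.5 = 1977.33 ≈ 1977 lb.
ΣF_y = 0: C_y + 1977.33 − 437.8·5 − 650 = 0 → C_y = 861.7 lb.
ΣF_x = 0: no horizontal applied forces, so C_x = 0.

C_x = 0, C_y = 861.7 lb, D_y = 1977 lb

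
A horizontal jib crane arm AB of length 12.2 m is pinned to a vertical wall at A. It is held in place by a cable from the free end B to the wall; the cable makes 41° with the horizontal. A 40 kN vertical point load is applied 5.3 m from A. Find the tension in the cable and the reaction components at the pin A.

T = 26.49 kN, A_x = 19.99 kN, A_y = 22.62 kN

ΣM about A: T·sin41°·12.2 − 40·5.3 = 0 → T = 212/(12.2·0.656059) = 26.487 ≈ 26.49 kN.
ΣF_x = 0: A_x − T·cos41° = 0 → A_x = 26.487 × 0.75471 = 19.99 kN.
ΣF_y = 0: A_y + T·sin41° − 40 = 0 → A_y = 40 − 26.487 × 0.656059 = 22.62 kN.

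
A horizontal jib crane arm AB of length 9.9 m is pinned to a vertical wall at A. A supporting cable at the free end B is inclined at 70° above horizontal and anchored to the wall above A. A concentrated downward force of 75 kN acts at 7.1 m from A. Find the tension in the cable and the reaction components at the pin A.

ΣM about A: T·sin70°·9.9 − 75·7.1 = 0 → T = 532.5/(9.9·0.939693) = 57.2398 ≈ 57.24 kN.
ΣF_x = 0: A_x − T·cos70° = 0 → A_x = 57.2398 × 0.34202 = 19.58 kN.
ΣF_y = 0: A_y + T·sin70° − 75 = 0 → A_y = 75 − 57.2398 × 0.939693 = 21.21 kN.

T = 57.24 kN, A_x = 19.58 kN, A_y = 21.21 kN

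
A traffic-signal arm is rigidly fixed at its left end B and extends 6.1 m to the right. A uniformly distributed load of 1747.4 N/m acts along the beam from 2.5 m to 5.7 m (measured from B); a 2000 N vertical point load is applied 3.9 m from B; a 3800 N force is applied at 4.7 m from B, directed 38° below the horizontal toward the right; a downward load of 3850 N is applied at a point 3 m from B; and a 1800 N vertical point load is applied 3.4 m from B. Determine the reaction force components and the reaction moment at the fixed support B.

Resultant of the distributed load: 1747.4 × 3.2 = 5591.68 N at 4.1 m from B.
ΣF_x = 0: B_x + 3800·cos38° = 0 → B_x = -2994 N.
ΣF_y = 0: B_y − 1747.4·3.2 − 2000 − 3800·sin38° − 3850 − 1800 = 0 → B_y = 15580 N.
ΣM about B: M_B − (1747.4·3.2)·4.1 − 2000·3.9 − 3800·sin38°·4.7 − 3850·3 − 1800·3.4 = 0 → M_B = 59390 N·m.

B_x = -2994 N, B_y = 15580 N, M_B = 59390 N·m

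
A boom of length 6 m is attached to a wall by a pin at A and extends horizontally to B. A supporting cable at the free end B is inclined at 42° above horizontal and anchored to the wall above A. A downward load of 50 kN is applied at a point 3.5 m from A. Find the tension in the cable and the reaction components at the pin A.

ΣM about A: T·sin42°·6 − 50·3.5 = 0 → T = 175/(6·0.669131) = 43.5889 ≈ 43.59 kN.
ΣF_x = 0: A_x − T·cos42° = 0 → A_x = 43.5889 × 0.743145 = 32.39 kN.
ΣF_y = 0: A_y + T·sin42° − 50 = 0 → A_y = 50 − 43.5889 × 0.669131 = 20.83 kN.

T = 43.59 kN, A_x = 32.39 kN, A_y = 20.83 kN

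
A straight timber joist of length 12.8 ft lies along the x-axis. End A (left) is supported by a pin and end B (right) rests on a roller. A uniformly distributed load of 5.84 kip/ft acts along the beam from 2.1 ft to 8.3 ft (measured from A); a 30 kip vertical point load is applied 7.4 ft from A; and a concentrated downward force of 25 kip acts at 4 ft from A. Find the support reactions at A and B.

A_x = 0, A_y = 51.34 kip, B_y = 39.87 kip

Resultant of the distributed load: 5.84 × 6.2 = 36.208 kip at 5.2 ft from A.
Taking moments about A: B_y·12.8 − (5.84·6.2)·5.2 − 30·7.4 − 25·4 = 0 → B_y = 510.2816/12.8 = 39.8657 ≈ 39.87 kip.
ΣF_y = 0: A_y + 39.8657 − 5.84·6.2 − 30 − 25 = 0 → A_y = 51.34 kip.
ΣF_x = 0: no horizontal applied forces, so A_x = 0.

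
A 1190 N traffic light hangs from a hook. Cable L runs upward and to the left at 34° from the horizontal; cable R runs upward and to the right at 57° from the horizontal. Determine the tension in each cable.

ΣF_x = 0: −T_L·cos34° + T_R·cos57° = 0 → T_R = 1.52218·T_L.
ΣF_y = 0: T_L·sin34° + T_R·sin57° = 1190.
Substitute: T_L·(0.559193 + 1.52218·0.838671) = 1190 → T_L = 648.218 ≈ 648.2 N.
Then T_R = 1.52218 × 648.218 = 986.7 N.

T_L = 648.2 N, T_R = 986.7 N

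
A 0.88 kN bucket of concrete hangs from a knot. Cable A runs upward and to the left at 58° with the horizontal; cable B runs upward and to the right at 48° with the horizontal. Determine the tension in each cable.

ΣF_x = 0: −T_A·cos58° + T_B·cos48° = 0 → T_B = 0.791952·T_A.
ΣF_y = 0: T_A·sin58° + T_B·sin48° = 0.88.
Substitute: T_A·(0.848048 + 0.791952·0.743145) = 0.88 → T_A = 0.612565 ≈ 0.6126 kN.
Then T_B = 0.791952 × 0.612565 = 0.4851 kN.

T_A = 0.6126 kN, T_B = 0.4851 kN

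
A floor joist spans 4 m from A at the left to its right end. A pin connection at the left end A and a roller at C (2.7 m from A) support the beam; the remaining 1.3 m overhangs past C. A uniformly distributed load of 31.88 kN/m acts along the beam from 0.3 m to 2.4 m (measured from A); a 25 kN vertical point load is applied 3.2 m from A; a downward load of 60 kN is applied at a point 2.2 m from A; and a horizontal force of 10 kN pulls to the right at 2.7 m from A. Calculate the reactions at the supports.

Resultant of the distributed load: 31.88 × 2.1 = 66.948 kN at 1.35 m from A.
ΣM about A: C_y·2.7 − (31.88·2.1)·1.35 − 25·3.2 − 60·2.2 = 0 → C_y = 302.3798/2.7 = 111.993 ≈ 112.0 kN.
ΣF_y = 0: A_y + 111.993 − 31.88·2.1 − 25 − 60 = 0 → A_y = 39.96 kN.
ΣF_x = 0: A_x + 10 = 0 → A_x = -10.00 kN.

A_x = -10.00 kN, A_y = 39.96 kN, C_y = 112.0 kN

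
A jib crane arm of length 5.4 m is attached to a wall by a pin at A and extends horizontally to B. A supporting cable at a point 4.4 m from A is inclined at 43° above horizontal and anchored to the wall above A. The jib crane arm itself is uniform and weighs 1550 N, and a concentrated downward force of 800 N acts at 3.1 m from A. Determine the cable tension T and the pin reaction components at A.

T = 2221 N, A_x = 1624 N, A_y = 835.2 N

ΣM about A: T·sin43°·4.4 − 1550·2.7 − 800·3.1 = 0 → T = 6665/(4.4·0.681998) = 2221.08 ≈ 2221 N.
ΣF_x = 0: A_x − T·cos43° = 0 → A_x = 2221.08 × 0.731354 = 1624 N.
ΣF_y = 0: A_y + T·sin43° − 1550 − 800 = 0 → A_y = 2350 − 2221.08 × 0.681998 = 835.2 N.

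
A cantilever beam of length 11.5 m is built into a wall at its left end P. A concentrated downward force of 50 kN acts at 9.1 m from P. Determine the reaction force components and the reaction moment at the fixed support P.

ΣF_x = 0: P_x = 0.
ΣF_y = 0: P_y − 50 = 0 → P_y = 50.00 kN.
ΣM about P: M_P − 50·9.1 = 0 → M_P = 455.0 kN·m.

P_x = 0, P_y = 50.00 kN, M_P = 455.0 kN·m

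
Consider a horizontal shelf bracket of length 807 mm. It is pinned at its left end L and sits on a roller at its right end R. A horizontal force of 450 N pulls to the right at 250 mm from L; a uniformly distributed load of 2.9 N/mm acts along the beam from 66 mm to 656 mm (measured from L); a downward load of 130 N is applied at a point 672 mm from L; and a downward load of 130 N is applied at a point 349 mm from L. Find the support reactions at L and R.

Resultant of the distributed load: 2.9 × 590 = 1711 N at 361 mm from L.
ΣM about L: R_y·807 − (2.9·590)·361 − 130·672 − 130·349 = 0 → R_y = 750401/807 = 929.865 ≈ 929.9 N.
ΣF_y = 0: L_y + 929.865 − 2.9·590 − 130 − 130 = 0 → L_y = 1041 N.
ΣF_x = 0: L_x + 450 = 0 → L_x = -450.0 N.

L_x = -450.0 N, L_y = 1041 N, R_y = 929.9 N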